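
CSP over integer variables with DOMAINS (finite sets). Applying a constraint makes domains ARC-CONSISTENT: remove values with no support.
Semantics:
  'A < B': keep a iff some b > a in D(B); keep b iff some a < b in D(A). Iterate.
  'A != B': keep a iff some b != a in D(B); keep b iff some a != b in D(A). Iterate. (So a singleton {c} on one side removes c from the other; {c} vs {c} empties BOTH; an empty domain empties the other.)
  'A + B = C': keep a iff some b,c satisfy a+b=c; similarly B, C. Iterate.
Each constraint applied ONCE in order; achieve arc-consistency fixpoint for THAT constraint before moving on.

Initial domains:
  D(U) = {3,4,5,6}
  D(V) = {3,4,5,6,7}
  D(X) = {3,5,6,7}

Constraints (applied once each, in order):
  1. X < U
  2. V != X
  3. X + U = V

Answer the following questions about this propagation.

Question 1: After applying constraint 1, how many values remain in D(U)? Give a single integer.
Constraint 1 (X < U) on D(X)={3,5,6,7} D(U)={3,4,5,6}: X {3,5,6,7}->{3,5}; U {3,4,5,6}->{4,5,6}
So after constraint 1: D(U)={4,5,6}, size = 3

Answer: 3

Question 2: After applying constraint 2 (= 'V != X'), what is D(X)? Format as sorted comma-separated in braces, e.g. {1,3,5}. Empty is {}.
Constraint 1 (X < U) on D(X)={3,5,6,7} D(U)={3,4,5,6}: X {3,5,6,7}->{3,5}; U {3,4,5,6}->{4,5,6}
Constraint 2 (V != X) on D(V)={3,4,5,6,7} D(X)={3,5}: no change
So after constraint 2: D(X) = {3,5}

Answer: {3,5}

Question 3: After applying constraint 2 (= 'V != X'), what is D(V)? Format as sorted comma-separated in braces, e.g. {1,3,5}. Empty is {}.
Constraint 1 (X < U) on D(X)={3,5,6,7} D(U)={3,4,5,6}: X {3,5,6,7}->{3,5}; U {3,4,5,6}->{4,5,6}
Constraint 2 (V != X) on D(V)={3,4,5,6,7} D(X)={3,5}: no change
So after constraint 2: D(V) = {3,4,5,6,7}

Answer: {3,4,5,6,7}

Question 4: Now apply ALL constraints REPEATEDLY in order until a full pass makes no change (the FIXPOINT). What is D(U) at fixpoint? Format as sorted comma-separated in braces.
Answer: {4}

Derivation:
pass 0 (initial): D(U)={3,4,5,6}
pass 1: U {3,4,5,6}->{4}; V {3,4,5,6,7}->{7}; X {3,5,6,7}->{3}
pass 2: no change
Fixpoint after 2 passes: D(U) = {4}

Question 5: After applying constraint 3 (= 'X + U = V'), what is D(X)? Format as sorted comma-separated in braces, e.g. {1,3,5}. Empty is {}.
Constraint 1 (X < U) on D(X)={3,5,6,7} D(U)={3,4,5,6}: X {3,5,6,7}->{3,5}; U {3,4,5,6}->{4,5,6}
Constraint 2 (V != X) on D(V)={3,4,5,6,7} D(X)={3,5}: no change
Constraint 3 (X + U = V) on D(X)={3,5} D(U)={4,5,6} D(V)={3,4,5,6,7}: X {3,5}->{3}; U {4,5,6}->{4}; V {3,4,5,6,7}->{7}
So after constraint 3: D(X) = {3}

Answer: {3}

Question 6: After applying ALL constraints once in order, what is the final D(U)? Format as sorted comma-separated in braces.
Constraint 1 (X < U) on D(X)={3,5,6,7} D(U)={3,4,5,6}: X {3,5,6,7}->{3,5}; U {3,4,5,6}->{4,5,6}
Constraint 2 (V != X) on D(V)={3,4,5,6,7} D(X)={3,5}: no change
Constraint 3 (X + U = V) on D(X)={3,5} D(U)={4,5,6} D(V)={3,4,5,6,7}: X {3,5}->{3}; U {4,5,6}->{4}; V {3,4,5,6,7}->{7}
So after all 3 constraints: D(U) = {4}

Answer: {4}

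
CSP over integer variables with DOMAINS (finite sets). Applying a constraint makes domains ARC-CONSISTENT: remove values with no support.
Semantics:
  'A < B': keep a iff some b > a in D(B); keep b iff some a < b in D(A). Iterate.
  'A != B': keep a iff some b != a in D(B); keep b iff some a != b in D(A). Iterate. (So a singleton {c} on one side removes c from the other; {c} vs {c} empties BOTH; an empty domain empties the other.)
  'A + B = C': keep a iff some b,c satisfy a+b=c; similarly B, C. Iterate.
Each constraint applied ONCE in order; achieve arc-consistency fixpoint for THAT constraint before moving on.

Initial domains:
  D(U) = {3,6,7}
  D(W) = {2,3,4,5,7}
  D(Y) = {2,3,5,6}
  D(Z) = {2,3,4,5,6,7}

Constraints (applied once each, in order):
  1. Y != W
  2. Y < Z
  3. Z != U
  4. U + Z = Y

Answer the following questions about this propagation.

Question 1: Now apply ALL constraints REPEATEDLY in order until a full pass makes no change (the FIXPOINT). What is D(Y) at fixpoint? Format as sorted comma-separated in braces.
pass 0 (initial): D(Y)={2,3,5,6}
pass 1: U {3,6,7}->{3}; Y {2,3,5,6}->{6}; Z {2,3,4,5,6,7}->{3}
pass 2: U {3}->{}; Y {6}->{}; Z {3}->{}
pass 3: W {2,3,4,5,7}->{}
pass 4: no change
Fixpoint after 4 passes: D(Y) = {}

Answer: {}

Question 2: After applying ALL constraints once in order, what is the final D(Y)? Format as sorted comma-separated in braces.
Answer: {6}

Derivation:
Constraint 1 (Y != W) on D(Y)={2,3,5,6} D(W)={2,3,4,5,7}: no change
Constraint 2 (Y < Z) on D(Y)={2,3,5,6} D(Z)={2,3,4,5,6,7}: Z {2,3,4,5,6,7}->{3,4,5,6,7}
Constraint 3 (Z != U) on D(Z)={3,4,5,6,7} D(U)={3,6,7}: no change
Constraint 4 (U + Z = Y) on D(U)={3,6,7} D(Z)={3,4,5,6,7} D(Y)={2,3,5,6}: U {3,6,7}->{3}; Z {3,4,5,6,7}->{3}; Y {2,3,5,6}->{6}
So after all 4 constraints: D(Y) = {6}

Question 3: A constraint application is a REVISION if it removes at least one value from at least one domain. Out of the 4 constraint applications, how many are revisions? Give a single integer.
Answer: 2

Derivation:
Constraint 1 (Y != W) on D(Y)={2,3,5,6} D(W)={2,3,4,5,7}: no change => not a revision
Constraint 2 (Y < Z) on D(Y)={2,3,5,6} D(Z)={2,3,4,5,6,7}: Z {2,3,4,5,6,7}->{3,4,5,6,7} => REVISION
Constraint 3 (Z != U) on D(Z)={3,4,5,6,7} D(U)={3,6,7}: no change => not a revision
Constraint 4 (U + Z = Y) on D(U)={3,6,7} D(Z)={3,4,5,6,7} D(Y)={2,3,5,6}: U {3,6,7}->{3}; Z {3,4,5,6,7}->{3}; Y {2,3,5,6}->{6} => REVISION
Total revisions = 2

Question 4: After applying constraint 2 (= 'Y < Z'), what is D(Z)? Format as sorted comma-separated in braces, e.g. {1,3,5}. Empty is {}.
Constraint 1 (Y != W) on D(Y)={2,3,5,6} D(W)={2,3,4,5,7}: no change
Constraint 2 (Y < Z) on D(Y)={2,3,5,6} D(Z)={2,3,4,5,6,7}: Z {2,3,4,5,6,7}->{3,4,5,6,7}
So after constraint 2: D(Z) = {3,4,5,6,7}

Answer: {3,4,5,6,7}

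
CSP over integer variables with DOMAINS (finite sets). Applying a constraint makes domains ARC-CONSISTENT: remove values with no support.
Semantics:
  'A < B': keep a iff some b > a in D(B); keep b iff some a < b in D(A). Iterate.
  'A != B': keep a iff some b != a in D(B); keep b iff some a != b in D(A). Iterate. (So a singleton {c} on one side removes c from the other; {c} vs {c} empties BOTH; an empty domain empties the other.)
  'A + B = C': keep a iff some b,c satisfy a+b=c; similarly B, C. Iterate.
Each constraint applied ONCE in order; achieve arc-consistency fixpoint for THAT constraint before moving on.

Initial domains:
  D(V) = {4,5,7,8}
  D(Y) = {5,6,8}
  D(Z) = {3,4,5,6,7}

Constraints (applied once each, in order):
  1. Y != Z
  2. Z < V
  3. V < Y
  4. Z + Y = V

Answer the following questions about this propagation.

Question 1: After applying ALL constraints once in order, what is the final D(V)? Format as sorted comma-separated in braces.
Answer: {}

Derivation:
Constraint 1 (Y != Z) on D(Y)={5,6,8} D(Z)={3,4,5,6,7}: no change
Constraint 2 (Z < V) on D(Z)={3,4,5,6,7} D(V)={4,5,7,8}: no change
Constraint 3 (V < Y) on D(V)={4,5,7,8} D(Y)={5,6,8}: V {4,5,7,8}->{4,5,7}
Constraint 4 (Z + Y = V) on D(Z)={3,4,5,6,7} D(Y)={5,6,8} D(V)={4,5,7}: Z {3,4,5,6,7}->{}; Y {5,6,8}->{}; V {4,5,7}->{}
So after all 4 constraints: D(V) = {}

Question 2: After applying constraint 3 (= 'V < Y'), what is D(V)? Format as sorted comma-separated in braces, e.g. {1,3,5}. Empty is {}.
Answer: {4,5,7}

Derivation:
Constraint 1 (Y != Z) on D(Y)={5,6,8} D(Z)={3,4,5,6,7}: no change
Constraint 2 (Z < V) on D(Z)={3,4,5,6,7} D(V)={4,5,7,8}: no change
Constraint 3 (V < Y) on D(V)={4,5,7,8} D(Y)={5,6,8}: V {4,5,7,8}->{4,5,7}
So after constraint 3: D(V) = {4,5,7}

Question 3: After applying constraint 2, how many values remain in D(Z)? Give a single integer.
Answer: 5

Derivation:
Constraint 1 (Y != Z) on D(Y)={5,6,8} D(Z)={3,4,5,6,7}: no change
Constraint 2 (Z < V) on D(Z)={3,4,5,6,7} D(V)={4,5,7,8}: no change
So after constraint 2: D(Z)={3,4,5,6,7}, size = 5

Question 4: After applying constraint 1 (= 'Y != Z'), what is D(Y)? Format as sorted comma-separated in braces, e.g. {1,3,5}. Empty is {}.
Answer: {5,6,8}

Derivation:
Constraint 1 (Y != Z) on D(Y)={5,6,8} D(Z)={3,4,5,6,7}: no change
So after constraint 1: D(Y) = {5,6,8}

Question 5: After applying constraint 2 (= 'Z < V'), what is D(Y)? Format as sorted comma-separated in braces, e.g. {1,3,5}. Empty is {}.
Answer: {5,6,8}

Derivation:
Constraint 1 (Y != Z) on D(Y)={5,6,8} D(Z)={3,4,5,6,7}: no change
Constraint 2 (Z < V) on D(Z)={3,4,5,6,7} D(V)={4,5,7,8}: no change
So after constraint 2: D(Y) = {5,6,8}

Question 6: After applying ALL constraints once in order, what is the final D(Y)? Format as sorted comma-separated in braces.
Answer: {}

Derivation:
Constraint 1 (Y != Z) on D(Y)={5,6,8} D(Z)={3,4,5,6,7}: no change
Constraint 2 (Z < V) on D(Z)={3,4,5,6,7} D(V)={4,5,7,8}: no change
Constraint 3 (V < Y) on D(V)={4,5,7,8} D(Y)={5,6,8}: V {4,5,7,8}->{4,5,7}
Constraint 4 (Z + Y = V) on D(Z)={3,4,5,6,7} D(Y)={5,6,8} D(V)={4,5,7}: Z {3,4,5,6,7}->{}; Y {5,6,8}->{}; V {4,5,7}->{}
So after all 4 constraints: D(Y) = {}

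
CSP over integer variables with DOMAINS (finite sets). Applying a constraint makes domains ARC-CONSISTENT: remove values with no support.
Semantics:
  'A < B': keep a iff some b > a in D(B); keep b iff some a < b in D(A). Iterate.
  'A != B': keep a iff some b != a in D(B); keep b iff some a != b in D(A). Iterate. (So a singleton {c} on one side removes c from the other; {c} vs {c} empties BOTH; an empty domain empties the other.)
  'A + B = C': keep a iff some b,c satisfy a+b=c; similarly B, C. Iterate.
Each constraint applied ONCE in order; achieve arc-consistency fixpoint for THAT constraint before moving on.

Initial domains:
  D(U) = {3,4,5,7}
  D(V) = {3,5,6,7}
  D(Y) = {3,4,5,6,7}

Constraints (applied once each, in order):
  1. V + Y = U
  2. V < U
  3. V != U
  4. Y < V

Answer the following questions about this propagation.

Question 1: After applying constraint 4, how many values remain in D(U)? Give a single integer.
Constraint 1 (V + Y = U) on D(V)={3,5,6,7} D(Y)={3,4,5,6,7} D(U)={3,4,5,7}: V {3,5,6,7}->{3}; Y {3,4,5,6,7}->{4}; U {3,4,5,7}->{7}
Constraint 2 (V < U) on D(V)={3} D(U)={7}: no change
Constraint 3 (V != U) on D(V)={3} D(U)={7}: no change
Constraint 4 (Y < V) on D(Y)={4} D(V)={3}: Y {4}->{}; V {3}->{}
So after constraint 4: D(U)={7}, size = 1

Answer: 1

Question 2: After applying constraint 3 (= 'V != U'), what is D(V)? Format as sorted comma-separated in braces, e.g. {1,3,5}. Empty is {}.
Answer: {3}

Derivation:
Constraint 1 (V + Y = U) on D(V)={3,5,6,7} D(Y)={3,4,5,6,7} D(U)={3,4,5,7}: V {3,5,6,7}->{3}; Y {3,4,5,6,7}->{4}; U {3,4,5,7}->{7}
Constraint 2 (V < U) on D(V)={3} D(U)={7}: no change
Constraint 3 (V != U) on D(V)={3} D(U)={7}: no change
So after constraint 3: D(V) = {3}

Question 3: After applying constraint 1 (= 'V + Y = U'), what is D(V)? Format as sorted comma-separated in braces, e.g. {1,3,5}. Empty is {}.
Constraint 1 (V + Y = U) on D(V)={3,5,6,7} D(Y)={3,4,5,6,7} D(U)={3,4,5,7}: V {3,5,6,7}->{3}; Y {3,4,5,6,7}->{4}; U {3,4,5,7}->{7}
So after constraint 1: D(V) = {3}

Answer: {3}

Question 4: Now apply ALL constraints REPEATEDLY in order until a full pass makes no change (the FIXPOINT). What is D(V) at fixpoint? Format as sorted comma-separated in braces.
pass 0 (initial): D(V)={3,5,6,7}
pass 1: U {3,4,5,7}->{7}; V {3,5,6,7}->{}; Y {3,4,5,6,7}->{}
pass 2: U {7}->{}
pass 3: no change
Fixpoint after 3 passes: D(V) = {}

Answer: {}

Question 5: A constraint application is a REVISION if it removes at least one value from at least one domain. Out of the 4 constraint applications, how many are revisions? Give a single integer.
Constraint 1 (V + Y = U) on D(V)={3,5,6,7} D(Y)={3,4,5,6,7} D(U)={3,4,5,7}: V {3,5,6,7}->{3}; Y {3,4,5,6,7}->{4}; U {3,4,5,7}->{7} => REVISION
Constraint 2 (V < U) on D(V)={3} D(U)={7}: no change => not a revision
Constraint 3 (V != U) on D(V)={3} D(U)={7}: no change => not a revision
Constraint 4 (Y < V) on D(Y)={4} D(V)={3}: Y {4}->{}; V {3}->{} => REVISION
Total revisions = 2

Answer: 2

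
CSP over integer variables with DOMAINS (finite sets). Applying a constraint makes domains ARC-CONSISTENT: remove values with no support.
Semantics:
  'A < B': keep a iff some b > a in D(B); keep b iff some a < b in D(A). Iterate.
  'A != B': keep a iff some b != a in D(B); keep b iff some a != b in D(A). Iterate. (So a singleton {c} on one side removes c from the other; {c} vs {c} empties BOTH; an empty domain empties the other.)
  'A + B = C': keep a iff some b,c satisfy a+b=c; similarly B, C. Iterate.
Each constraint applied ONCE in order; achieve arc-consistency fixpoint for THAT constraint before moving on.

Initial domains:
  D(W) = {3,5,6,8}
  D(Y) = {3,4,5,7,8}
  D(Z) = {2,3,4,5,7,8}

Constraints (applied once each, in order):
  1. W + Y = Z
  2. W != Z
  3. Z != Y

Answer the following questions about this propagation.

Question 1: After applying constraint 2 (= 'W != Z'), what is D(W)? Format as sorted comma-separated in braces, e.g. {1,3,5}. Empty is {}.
Answer: {3,5}

Derivation:
Constraint 1 (W + Y = Z) on D(W)={3,5,6,8} D(Y)={3,4,5,7,8} D(Z)={2,3,4,5,7,8}: W {3,5,6,8}->{3,5}; Y {3,4,5,7,8}->{3,4,5}; Z {2,3,4,5,7,8}->{7,8}
Constraint 2 (W != Z) on D(W)={3,5} D(Z)={7,8}: no change
So after constraint 2: D(W) = {3,5}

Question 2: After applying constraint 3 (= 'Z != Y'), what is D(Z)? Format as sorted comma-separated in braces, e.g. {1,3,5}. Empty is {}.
Constraint 1 (W + Y = Z) on D(W)={3,5,6,8} D(Y)={3,4,5,7,8} D(Z)={2,3,4,5,7,8}: W {3,5,6,8}->{3,5}; Y {3,4,5,7,8}->{3,4,5}; Z {2,3,4,5,7,8}->{7,8}
Constraint 2 (W != Z) on D(W)={3,5} D(Z)={7,8}: no change
Constraint 3 (Z != Y) on D(Z)={7,8} D(Y)={3,4,5}: no change
So after constraint 3: D(Z) = {7,8}

Answer: {7,8}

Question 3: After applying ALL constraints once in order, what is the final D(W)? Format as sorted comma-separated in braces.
Answer: {3,5}

Derivation:
Constraint 1 (W + Y = Z) on D(W)={3,5,6,8} D(Y)={3,4,5,7,8} D(Z)={2,3,4,5,7,8}: W {3,5,6,8}->{3,5}; Y {3,4,5,7,8}->{3,4,5}; Z {2,3,4,5,7,8}->{7,8}
Constraint 2 (W != Z) on D(W)={3,5} D(Z)={7,8}: no change
Constraint 3 (Z != Y) on D(Z)={7,8} D(Y)={3,4,5}: no change
So after all 3 constraints: D(W) = {3,5}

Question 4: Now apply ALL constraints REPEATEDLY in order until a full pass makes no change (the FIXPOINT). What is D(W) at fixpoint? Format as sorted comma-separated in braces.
Answer: {3,5}

Derivation:
pass 0 (initial): D(W)={3,5,6,8}
pass 1: W {3,5,6,8}->{3,5}; Y {3,4,5,7,8}->{3,4,5}; Z {2,3,4,5,7,8}->{7,8}
pass 2: no change
Fixpoint after 2 passes: D(W) = {3,5}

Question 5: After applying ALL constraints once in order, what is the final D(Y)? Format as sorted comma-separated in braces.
Answer: {3,4,5}

Derivation:
Constraint 1 (W + Y = Z) on D(W)={3,5,6,8} D(Y)={3,4,5,7,8} D(Z)={2,3,4,5,7,8}: W {3,5,6,8}->{3,5}; Y {3,4,5,7,8}->{3,4,5}; Z {2,3,4,5,7,8}->{7,8}
Constraint 2 (W != Z) on D(W)={3,5} D(Z)={7,8}: no change
Constraint 3 (Z != Y) on D(Z)={7,8} D(Y)={3,4,5}: no change
So after all 3 constraints: D(Y) = {3,4,5}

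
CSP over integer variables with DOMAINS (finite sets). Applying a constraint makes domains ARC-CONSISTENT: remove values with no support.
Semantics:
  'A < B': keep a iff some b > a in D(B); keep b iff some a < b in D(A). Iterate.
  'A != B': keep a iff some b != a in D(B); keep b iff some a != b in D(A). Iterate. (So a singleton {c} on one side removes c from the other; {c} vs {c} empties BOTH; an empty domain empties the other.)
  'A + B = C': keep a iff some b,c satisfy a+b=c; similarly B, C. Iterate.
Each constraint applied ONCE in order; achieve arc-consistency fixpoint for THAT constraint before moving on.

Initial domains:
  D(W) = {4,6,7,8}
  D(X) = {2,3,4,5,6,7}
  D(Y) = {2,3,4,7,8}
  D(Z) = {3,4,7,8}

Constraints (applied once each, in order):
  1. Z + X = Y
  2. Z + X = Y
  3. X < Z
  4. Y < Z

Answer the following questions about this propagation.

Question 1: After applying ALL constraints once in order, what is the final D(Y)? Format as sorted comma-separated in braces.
Answer: {}

Derivation:
Constraint 1 (Z + X = Y) on D(Z)={3,4,7,8} D(X)={2,3,4,5,6,7} D(Y)={2,3,4,7,8}: Z {3,4,7,8}->{3,4}; X {2,3,4,5,6,7}->{3,4,5}; Y {2,3,4,7,8}->{7,8}
Constraint 2 (Z + X = Y) on D(Z)={3,4} D(X)={3,4,5} D(Y)={7,8}: no change
Constraint 3 (X < Z) on D(X)={3,4,5} D(Z)={3,4}: X {3,4,5}->{3}; Z {3,4}->{4}
Constraint 4 (Y < Z) on D(Y)={7,8} D(Z)={4}: Y {7,8}->{}; Z {4}->{}
So after all 4 constraints: D(Y) = {}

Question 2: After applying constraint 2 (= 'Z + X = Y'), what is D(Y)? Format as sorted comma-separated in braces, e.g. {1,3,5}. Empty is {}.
Answer: {7,8}

Derivation:
Constraint 1 (Z + X = Y) on D(Z)={3,4,7,8} D(X)={2,3,4,5,6,7} D(Y)={2,3,4,7,8}: Z {3,4,7,8}->{3,4}; X {2,3,4,5,6,7}->{3,4,5}; Y {2,3,4,7,8}->{7,8}
Constraint 2 (Z + X = Y) on D(Z)={3,4} D(X)={3,4,5} D(Y)={7,8}: no change
So after constraint 2: D(Y) = {7,8}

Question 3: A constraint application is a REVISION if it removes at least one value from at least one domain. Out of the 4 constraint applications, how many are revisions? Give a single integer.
Constraint 1 (Z + X = Y) on D(Z)={3,4,7,8} D(X)={2,3,4,5,6,7} D(Y)={2,3,4,7,8}: Z {3,4,7,8}->{3,4}; X {2,3,4,5,6,7}->{3,4,5}; Y {2,3,4,7,8}->{7,8} => REVISION
Constraint 2 (Z + X = Y) on D(Z)={3,4} D(X)={3,4,5} D(Y)={7,8}: no change => not a revision
Constraint 3 (X < Z) on D(X)={3,4,5} D(Z)={3,4}: X {3,4,5}->{3}; Z {3,4}->{4} => REVISION
Constraint 4 (Y < Z) on D(Y)={7,8} D(Z)={4}: Y {7,8}->{}; Z {4}->{} => REVISION
Total revisions = 3

Answer: 3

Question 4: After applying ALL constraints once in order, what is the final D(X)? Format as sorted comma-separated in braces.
Answer: {3}

Derivation:
Constraint 1 (Z + X = Y) on D(Z)={3,4,7,8} D(X)={2,3,4,5,6,7} D(Y)={2,3,4,7,8}: Z {3,4,7,8}->{3,4}; X {2,3,4,5,6,7}->{3,4,5}; Y {2,3,4,7,8}->{7,8}
Constraint 2 (Z + X = Y) on D(Z)={3,4} D(X)={3,4,5} D(Y)={7,8}: no change
Constraint 3 (X < Z) on D(X)={3,4,5} D(Z)={3,4}: X {3,4,5}->{3}; Z {3,4}->{4}
Constraint 4 (Y < Z) on D(Y)={7,8} D(Z)={4}: Y {7,8}->{}; Z {4}->{}
So after all 4 constraints: D(X) = {3}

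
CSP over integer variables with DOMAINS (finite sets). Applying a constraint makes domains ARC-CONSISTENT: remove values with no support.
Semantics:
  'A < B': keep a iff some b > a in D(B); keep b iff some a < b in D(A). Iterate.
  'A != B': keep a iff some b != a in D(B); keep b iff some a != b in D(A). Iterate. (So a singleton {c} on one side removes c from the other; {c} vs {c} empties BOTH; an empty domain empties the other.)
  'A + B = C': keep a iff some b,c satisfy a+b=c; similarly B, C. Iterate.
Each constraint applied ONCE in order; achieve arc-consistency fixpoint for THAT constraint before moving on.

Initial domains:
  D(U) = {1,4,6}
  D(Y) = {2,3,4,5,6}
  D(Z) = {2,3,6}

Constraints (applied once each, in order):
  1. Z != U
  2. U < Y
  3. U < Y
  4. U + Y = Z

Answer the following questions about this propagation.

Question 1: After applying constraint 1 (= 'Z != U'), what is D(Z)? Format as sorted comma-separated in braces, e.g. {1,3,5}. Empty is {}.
Answer: {2,3,6}

Derivation:
Constraint 1 (Z != U) on D(Z)={2,3,6} D(U)={1,4,6}: no change
So after constraint 1: D(Z) = {2,3,6}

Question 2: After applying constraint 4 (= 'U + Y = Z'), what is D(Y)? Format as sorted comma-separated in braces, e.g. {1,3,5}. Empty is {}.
Constraint 1 (Z != U) on D(Z)={2,3,6} D(U)={1,4,6}: no change
Constraint 2 (U < Y) on D(U)={1,4,6} D(Y)={2,3,4,5,6}: U {1,4,6}->{1,4}
Constraint 3 (U < Y) on D(U)={1,4} D(Y)={2,3,4,5,6}: no change
Constraint 4 (U + Y = Z) on D(U)={1,4} D(Y)={2,3,4,5,6} D(Z)={2,3,6}: Y {2,3,4,5,6}->{2,5}; Z {2,3,6}->{3,6}
So after constraint 4: D(Y) = {2,5}

Answer: {2,5}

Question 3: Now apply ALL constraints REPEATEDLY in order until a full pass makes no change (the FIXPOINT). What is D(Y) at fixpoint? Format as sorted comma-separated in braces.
pass 0 (initial): D(Y)={2,3,4,5,6}
pass 1: U {1,4,6}->{1,4}; Y {2,3,4,5,6}->{2,5}; Z {2,3,6}->{3,6}
pass 2: no change
Fixpoint after 2 passes: D(Y) = {2,5}

Answer: {2,5}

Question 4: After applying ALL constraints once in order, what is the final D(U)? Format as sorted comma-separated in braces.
Answer: {1,4}

Derivation:
Constraint 1 (Z != U) on D(Z)={2,3,6} D(U)={1,4,6}: no change
Constraint 2 (U < Y) on D(U)={1,4,6} D(Y)={2,3,4,5,6}: U {1,4,6}->{1,4}
Constraint 3 (U < Y) on D(U)={1,4} D(Y)={2,3,4,5,6}: no change
Constraint 4 (U + Y = Z) on D(U)={1,4} D(Y)={2,3,4,5,6} D(Z)={2,3,6}: Y {2,3,4,5,6}->{2,5}; Z {2,3,6}->{3,6}
So after all 4 constraints: D(U) = {1,4}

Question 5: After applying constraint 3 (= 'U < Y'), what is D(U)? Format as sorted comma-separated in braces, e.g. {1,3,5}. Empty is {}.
Constraint 1 (Z != U) on D(Z)={2,3,6} D(U)={1,4,6}: no change
Constraint 2 (U < Y) on D(U)={1,4,6} D(Y)={2,3,4,5,6}: U {1,4,6}->{1,4}
Constraint 3 (U < Y) on D(U)={1,4} D(Y)={2,3,4,5,6}: no change
So after constraint 3: D(U) = {1,4}

Answer: {1,4}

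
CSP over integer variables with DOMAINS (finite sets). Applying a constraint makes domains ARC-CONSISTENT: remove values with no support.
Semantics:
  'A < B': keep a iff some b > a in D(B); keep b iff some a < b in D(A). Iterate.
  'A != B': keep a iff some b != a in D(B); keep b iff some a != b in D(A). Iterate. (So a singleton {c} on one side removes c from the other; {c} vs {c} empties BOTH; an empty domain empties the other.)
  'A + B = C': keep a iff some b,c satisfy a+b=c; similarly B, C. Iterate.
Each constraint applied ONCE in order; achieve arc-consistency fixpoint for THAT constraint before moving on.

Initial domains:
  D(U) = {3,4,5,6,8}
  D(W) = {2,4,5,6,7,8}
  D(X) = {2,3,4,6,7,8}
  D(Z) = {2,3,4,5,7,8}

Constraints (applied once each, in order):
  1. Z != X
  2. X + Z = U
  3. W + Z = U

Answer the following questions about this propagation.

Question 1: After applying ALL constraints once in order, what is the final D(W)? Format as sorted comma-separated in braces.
Constraint 1 (Z != X) on D(Z)={2,3,4,5,7,8} D(X)={2,3,4,6,7,8}: no change
Constraint 2 (X + Z = U) on D(X)={2,3,4,6,7,8} D(Z)={2,3,4,5,7,8} D(U)={3,4,5,6,8}: X {2,3,4,6,7,8}->{2,3,4,6}; Z {2,3,4,5,7,8}->{2,3,4,5}; U {3,4,5,6,8}->{4,5,6,8}
Constraint 3 (W + Z = U) on D(W)={2,4,5,6,7,8} D(Z)={2,3,4,5} D(U)={4,5,6,8}: W {2,4,5,6,7,8}->{2,4,5,6}; Z {2,3,4,5}->{2,3,4}
So after all 3 constraints: D(W) = {2,4,5,6}

Answer: {2,4,5,6}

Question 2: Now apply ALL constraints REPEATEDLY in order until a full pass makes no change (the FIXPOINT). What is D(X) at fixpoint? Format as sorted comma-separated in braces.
Answer: {2,3,4,6}

Derivation:
pass 0 (initial): D(X)={2,3,4,6,7,8}
pass 1: U {3,4,5,6,8}->{4,5,6,8}; W {2,4,5,6,7,8}->{2,4,5,6}; X {2,3,4,6,7,8}->{2,3,4,6}; Z {2,3,4,5,7,8}->{2,3,4}
pass 2: no change
Fixpoint after 2 passes: D(X) = {2,3,4,6}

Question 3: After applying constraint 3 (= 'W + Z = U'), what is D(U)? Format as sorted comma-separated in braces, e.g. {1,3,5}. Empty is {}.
Answer: {4,5,6,8}

Derivation:
Constraint 1 (Z != X) on D(Z)={2,3,4,5,7,8} D(X)={2,3,4,6,7,8}: no change
Constraint 2 (X + Z = U) on D(X)={2,3,4,6,7,8} D(Z)={2,3,4,5,7,8} D(U)={3,4,5,6,8}: X {2,3,4,6,7,8}->{2,3,4,6}; Z {2,3,4,5,7,8}->{2,3,4,5}; U {3,4,5,6,8}->{4,5,6,8}
Constraint 3 (W + Z = U) on D(W)={2,4,5,6,7,8} D(Z)={2,3,4,5} D(U)={4,5,6,8}: W {2,4,5,6,7,8}->{2,4,5,6}; Z {2,3,4,5}->{2,3,4}
So after constraint 3: D(U) = {4,5,6,8}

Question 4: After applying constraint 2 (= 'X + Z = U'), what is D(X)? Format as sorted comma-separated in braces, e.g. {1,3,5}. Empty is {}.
Answer: {2,3,4,6}

Derivation:
Constraint 1 (Z != X) on D(Z)={2,3,4,5,7,8} D(X)={2,3,4,6,7,8}: no change
Constraint 2 (X + Z = U) on D(X)={2,3,4,6,7,8} D(Z)={2,3,4,5,7,8} D(U)={3,4,5,6,8}: X {2,3,4,6,7,8}->{2,3,4,6}; Z {2,3,4,5,7,8}->{2,3,4,5}; U {3,4,5,6,8}->{4,5,6,8}
So after constraint 2: D(X) = {2,3,4,6}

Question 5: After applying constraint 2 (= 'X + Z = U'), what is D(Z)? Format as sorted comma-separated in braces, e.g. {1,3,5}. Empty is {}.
Constraint 1 (Z != X) on D(Z)={2,3,4,5,7,8} D(X)={2,3,4,6,7,8}: no change
Constraint 2 (X + Z = U) on D(X)={2,3,4,6,7,8} D(Z)={2,3,4,5,7,8} D(U)={3,4,5,6,8}: X {2,3,4,6,7,8}->{2,3,4,6}; Z {2,3,4,5,7,8}->{2,3,4,5}; U {3,4,5,6,8}->{4,5,6,8}
So after constraint 2: D(Z) = {2,3,4,5}

Answer: {2,3,4,5}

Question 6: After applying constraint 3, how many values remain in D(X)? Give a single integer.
Answer: 4

Derivation:
Constraint 1 (Z != X) on D(Z)={2,3,4,5,7,8} D(X)={2,3,4,6,7,8}: no change
Constraint 2 (X + Z = U) on D(X)={2,3,4,6,7,8} D(Z)={2,3,4,5,7,8} D(U)={3,4,5,6,8}: X {2,3,4,6,7,8}->{2,3,4,6}; Z {2,3,4,5,7,8}->{2,3,4,5}; U {3,4,5,6,8}->{4,5,6,8}
Constraint 3 (W + Z = U) on D(W)={2,4,5,6,7,8} D(Z)={2,3,4,5} D(U)={4,5,6,8}: W {2,4,5,6,7,8}->{2,4,5,6}; Z {2,3,4,5}->{2,3,4}
So after constraint 3: D(X)={2,3,4,6}, size = 4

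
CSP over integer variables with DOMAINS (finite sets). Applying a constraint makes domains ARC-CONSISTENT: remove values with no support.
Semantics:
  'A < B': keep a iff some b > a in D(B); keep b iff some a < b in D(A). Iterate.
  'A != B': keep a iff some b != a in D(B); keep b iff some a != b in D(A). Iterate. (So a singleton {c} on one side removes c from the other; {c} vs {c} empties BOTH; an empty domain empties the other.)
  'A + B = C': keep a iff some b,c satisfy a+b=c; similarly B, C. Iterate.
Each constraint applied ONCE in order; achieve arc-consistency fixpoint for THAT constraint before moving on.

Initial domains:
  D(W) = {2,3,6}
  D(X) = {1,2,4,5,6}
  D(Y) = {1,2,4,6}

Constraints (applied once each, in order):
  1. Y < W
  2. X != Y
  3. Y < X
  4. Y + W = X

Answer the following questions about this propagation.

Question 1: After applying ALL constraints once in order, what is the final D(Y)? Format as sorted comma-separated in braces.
Constraint 1 (Y < W) on D(Y)={1,2,4,6} D(W)={2,3,6}: Y {1,2,4,6}->{1,2,4}
Constraint 2 (X != Y) on D(X)={1,2,4,5,6} D(Y)={1,2,4}: no change
Constraint 3 (Y < X) on D(Y)={1,2,4} D(X)={1,2,4,5,6}: X {1,2,4,5,6}->{2,4,5,6}
Constraint 4 (Y + W = X) on D(Y)={1,2,4} D(W)={2,3,6} D(X)={2,4,5,6}: W {2,3,6}->{2,3}; X {2,4,5,6}->{4,5,6}
So after all 4 constraints: D(Y) = {1,2,4}

Answer: {1,2,4}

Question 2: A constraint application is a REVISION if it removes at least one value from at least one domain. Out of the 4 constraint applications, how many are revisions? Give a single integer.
Answer: 3

Derivation:
Constraint 1 (Y < W) on D(Y)={1,2,4,6} D(W)={2,3,6}: Y {1,2,4,6}->{1,2,4} => REVISION
Constraint 2 (X != Y) on D(X)={1,2,4,5,6} D(Y)={1,2,4}: no change => not a revision
Constraint 3 (Y < X) on D(Y)={1,2,4} D(X)={1,2,4,5,6}: X {1,2,4,5,6}->{2,4,5,6} => REVISION
Constraint 4 (Y + W = X) on D(Y)={1,2,4} D(W)={2,3,6} D(X)={2,4,5,6}: W {2,3,6}->{2,3}; X {2,4,5,6}->{4,5,6} => REVISION
Total revisions = 3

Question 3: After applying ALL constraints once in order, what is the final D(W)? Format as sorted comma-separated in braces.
Answer: {2,3}

Derivation:
Constraint 1 (Y < W) on D(Y)={1,2,4,6} D(W)={2,3,6}: Y {1,2,4,6}->{1,2,4}
Constraint 2 (X != Y) on D(X)={1,2,4,5,6} D(Y)={1,2,4}: no change
Constraint 3 (Y < X) on D(Y)={1,2,4} D(X)={1,2,4,5,6}: X {1,2,4,5,6}->{2,4,5,6}
Constraint 4 (Y + W = X) on D(Y)={1,2,4} D(W)={2,3,6} D(X)={2,4,5,6}: W {2,3,6}->{2,3}; X {2,4,5,6}->{4,5,6}
So after all 4 constraints: D(W) = {2,3}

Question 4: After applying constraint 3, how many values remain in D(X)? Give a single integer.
Constraint 1 (Y < W) on D(Y)={1,2,4,6} D(W)={2,3,6}: Y {1,2,4,6}->{1,2,4}
Constraint 2 (X != Y) on D(X)={1,2,4,5,6} D(Y)={1,2,4}: no change
Constraint 3 (Y < X) on D(Y)={1,2,4} D(X)={1,2,4,5,6}: X {1,2,4,5,6}->{2,4,5,6}
So after constraint 3: D(X)={2,4,5,6}, size = 4

Answer: 4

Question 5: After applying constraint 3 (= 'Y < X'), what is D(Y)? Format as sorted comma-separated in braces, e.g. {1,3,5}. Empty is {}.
Constraint 1 (Y < W) on D(Y)={1,2,4,6} D(W)={2,3,6}: Y {1,2,4,6}->{1,2,4}
Constraint 2 (X != Y) on D(X)={1,2,4,5,6} D(Y)={1,2,4}: no change
Constraint 3 (Y < X) on D(Y)={1,2,4} D(X)={1,2,4,5,6}: X {1,2,4,5,6}->{2,4,5,6}
So after constraint 3: D(Y) = {1,2,4}

Answer: {1,2,4}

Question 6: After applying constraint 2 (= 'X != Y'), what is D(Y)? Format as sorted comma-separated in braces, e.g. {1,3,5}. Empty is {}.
Answer: {1,2,4}

Derivation:
Constraint 1 (Y < W) on D(Y)={1,2,4,6} D(W)={2,3,6}: Y {1,2,4,6}->{1,2,4}
Constraint 2 (X != Y) on D(X)={1,2,4,5,6} D(Y)={1,2,4}: no change
So after constraint 2: D(Y) = {1,2,4}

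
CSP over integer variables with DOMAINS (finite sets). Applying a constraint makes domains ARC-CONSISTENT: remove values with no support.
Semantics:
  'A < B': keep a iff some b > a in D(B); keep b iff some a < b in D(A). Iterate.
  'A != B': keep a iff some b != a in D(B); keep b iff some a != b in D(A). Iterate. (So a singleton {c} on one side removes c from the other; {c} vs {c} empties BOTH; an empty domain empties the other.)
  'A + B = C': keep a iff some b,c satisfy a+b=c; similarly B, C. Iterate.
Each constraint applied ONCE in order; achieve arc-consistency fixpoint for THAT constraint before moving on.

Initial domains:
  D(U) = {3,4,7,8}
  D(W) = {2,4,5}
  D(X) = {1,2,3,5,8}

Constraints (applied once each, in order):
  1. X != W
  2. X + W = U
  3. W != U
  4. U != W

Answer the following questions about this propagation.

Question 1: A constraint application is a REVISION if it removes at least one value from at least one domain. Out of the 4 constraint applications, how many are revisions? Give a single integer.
Constraint 1 (X != W) on D(X)={1,2,3,5,8} D(W)={2,4,5}: no change => not a revision
Constraint 2 (X + W = U) on D(X)={1,2,3,5,8} D(W)={2,4,5} D(U)={3,4,7,8}: X {1,2,3,5,8}->{1,2,3,5} => REVISION
Constraint 3 (W != U) on D(W)={2,4,5} D(U)={3,4,7,8}: no change => not a revision
Constraint 4 (U != W) on D(U)={3,4,7,8} D(W)={2,4,5}: no change => not a revision
Total revisions = 1

Answer: 1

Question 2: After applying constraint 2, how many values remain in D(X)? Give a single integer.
Answer: 4

Derivation:
Constraint 1 (X != W) on D(X)={1,2,3,5,8} D(W)={2,4,5}: no change
Constraint 2 (X + W = U) on D(X)={1,2,3,5,8} D(W)={2,4,5} D(U)={3,4,7,8}: X {1,2,3,5,8}->{1,2,3,5}
So after constraint 2: D(X)={1,2,3,5}, size = 4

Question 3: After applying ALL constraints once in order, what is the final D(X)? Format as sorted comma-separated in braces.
Answer: {1,2,3,5}

Derivation:
Constraint 1 (X != W) on D(X)={1,2,3,5,8} D(W)={2,4,5}: no change
Constraint 2 (X + W = U) on D(X)={1,2,3,5,8} D(W)={2,4,5} D(U)={3,4,7,8}: X {1,2,3,5,8}->{1,2,3,5}
Constraint 3 (W != U) on D(W)={2,4,5} D(U)={3,4,7,8}: no change
Constraint 4 (U != W) on D(U)={3,4,7,8} D(W)={2,4,5}: no change
So after all 4 constraints: D(X) = {1,2,3,5}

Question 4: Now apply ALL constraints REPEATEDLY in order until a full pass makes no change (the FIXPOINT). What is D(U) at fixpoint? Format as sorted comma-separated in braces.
pass 0 (initial): D(U)={3,4,7,8}
pass 1: X {1,2,3,5,8}->{1,2,3,5}
pass 2: no change
Fixpoint after 2 passes: D(U) = {3,4,7,8}

Answer: {3,4,7,8}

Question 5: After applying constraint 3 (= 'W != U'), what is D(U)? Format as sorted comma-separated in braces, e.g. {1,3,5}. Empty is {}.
Constraint 1 (X != W) on D(X)={1,2,3,5,8} D(W)={2,4,5}: no change
Constraint 2 (X + W = U) on D(X)={1,2,3,5,8} D(W)={2,4,5} D(U)={3,4,7,8}: X {1,2,3,5,8}->{1,2,3,5}
Constraint 3 (W != U) on D(W)={2,4,5} D(U)={3,4,7,8}: no change
So after constraint 3: D(U) = {3,4,7,8}

Answer: {3,4,7,8}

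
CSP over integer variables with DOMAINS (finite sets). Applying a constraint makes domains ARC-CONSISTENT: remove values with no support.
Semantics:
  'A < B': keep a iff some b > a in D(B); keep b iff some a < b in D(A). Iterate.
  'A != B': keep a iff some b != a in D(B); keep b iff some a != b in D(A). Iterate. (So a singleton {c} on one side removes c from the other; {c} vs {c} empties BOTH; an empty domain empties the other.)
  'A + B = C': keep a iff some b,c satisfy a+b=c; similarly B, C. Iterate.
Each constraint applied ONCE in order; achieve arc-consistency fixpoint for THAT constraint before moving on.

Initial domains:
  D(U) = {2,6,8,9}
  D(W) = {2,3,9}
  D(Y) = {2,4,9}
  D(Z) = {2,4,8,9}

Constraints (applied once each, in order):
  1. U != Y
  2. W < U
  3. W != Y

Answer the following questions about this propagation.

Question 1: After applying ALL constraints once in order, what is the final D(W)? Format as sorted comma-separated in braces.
Answer: {2,3}

Derivation:
Constraint 1 (U != Y) on D(U)={2,6,8,9} D(Y)={2,4,9}: no change
Constraint 2 (W < U) on D(W)={2,3,9} D(U)={2,6,8,9}: W {2,3,9}->{2,3}; U {2,6,8,9}->{6,8,9}
Constraint 3 (W != Y) on D(W)={2,3} D(Y)={2,4,9}: no change
So after all 3 constraints: D(W) = {2,3}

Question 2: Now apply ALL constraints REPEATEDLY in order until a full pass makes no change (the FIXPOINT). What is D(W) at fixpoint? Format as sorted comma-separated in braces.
Answer: {2,3}

Derivation:
pass 0 (initial): D(W)={2,3,9}
pass 1: U {2,6,8,9}->{6,8,9}; W {2,3,9}->{2,3}
pass 2: no change
Fixpoint after 2 passes: D(W) = {2,3}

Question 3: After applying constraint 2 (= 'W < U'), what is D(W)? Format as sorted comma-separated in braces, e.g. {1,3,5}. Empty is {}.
Answer: {2,3}

Derivation:
Constraint 1 (U != Y) on D(U)={2,6,8,9} D(Y)={2,4,9}: no change
Constraint 2 (W < U) on D(W)={2,3,9} D(U)={2,6,8,9}: W {2,3,9}->{2,3}; U {2,6,8,9}->{6,8,9}
So after constraint 2: D(W) = {2,3}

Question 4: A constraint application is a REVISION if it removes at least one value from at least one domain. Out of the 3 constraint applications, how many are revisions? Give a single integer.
Answer: 1

Derivation:
Constraint 1 (U != Y) on D(U)={2,6,8,9} D(Y)={2,4,9}: no change => not a revision
Constraint 2 (W < U) on D(W)={2,3,9} D(U)={2,6,8,9}: W {2,3,9}->{2,3}; U {2,6,8,9}->{6,8,9} => REVISION
Constraint 3 (W != Y) on D(W)={2,3} D(Y)={2,4,9}: no change => not a revision
Total revisions = 1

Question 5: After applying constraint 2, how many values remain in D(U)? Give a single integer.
Answer: 3

Derivation:
Constraint 1 (U != Y) on D(U)={2,6,8,9} D(Y)={2,4,9}: no change
Constraint 2 (W < U) on D(W)={2,3,9} D(U)={2,6,8,9}: W {2,3,9}->{2,3}; U {2,6,8,9}->{6,8,9}
So after constraint 2: D(U)={6,8,9}, size = 3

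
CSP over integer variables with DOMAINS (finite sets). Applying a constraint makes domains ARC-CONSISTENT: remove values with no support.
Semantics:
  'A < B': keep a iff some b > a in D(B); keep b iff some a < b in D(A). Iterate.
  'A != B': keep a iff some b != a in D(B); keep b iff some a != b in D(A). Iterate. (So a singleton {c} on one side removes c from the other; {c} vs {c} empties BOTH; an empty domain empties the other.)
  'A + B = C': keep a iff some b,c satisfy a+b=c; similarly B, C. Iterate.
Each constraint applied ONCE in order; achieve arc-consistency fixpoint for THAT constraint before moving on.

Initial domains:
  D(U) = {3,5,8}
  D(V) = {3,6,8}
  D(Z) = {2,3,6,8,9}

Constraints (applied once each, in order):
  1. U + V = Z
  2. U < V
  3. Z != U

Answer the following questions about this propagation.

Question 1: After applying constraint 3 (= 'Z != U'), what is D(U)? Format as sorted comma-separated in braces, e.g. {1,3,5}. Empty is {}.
Answer: {3,5}

Derivation:
Constraint 1 (U + V = Z) on D(U)={3,5,8} D(V)={3,6,8} D(Z)={2,3,6,8,9}: U {3,5,8}->{3,5}; V {3,6,8}->{3,6}; Z {2,3,6,8,9}->{6,8,9}
Constraint 2 (U < V) on D(U)={3,5} D(V)={3,6}: V {3,6}->{6}
Constraint 3 (Z != U) on D(Z)={6,8,9} D(U)={3,5}: no change
So after constraint 3: D(U) = {3,5}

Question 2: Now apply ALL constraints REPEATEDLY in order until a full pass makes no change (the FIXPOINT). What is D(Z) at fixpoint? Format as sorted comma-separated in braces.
Answer: {9}

Derivation:
pass 0 (initial): D(Z)={2,3,6,8,9}
pass 1: U {3,5,8}->{3,5}; V {3,6,8}->{6}; Z {2,3,6,8,9}->{6,8,9}
pass 2: U {3,5}->{3}; Z {6,8,9}->{9}
pass 3: no change
Fixpoint after 3 passes: D(Z) = {9}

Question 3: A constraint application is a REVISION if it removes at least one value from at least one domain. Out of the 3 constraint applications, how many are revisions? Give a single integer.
Answer: 2

Derivation:
Constraint 1 (U + V = Z) on D(U)={3,5,8} D(V)={3,6,8} D(Z)={2,3,6,8,9}: U {3,5,8}->{3,5}; V {3,6,8}->{3,6}; Z {2,3,6,8,9}->{6,8,9} => REVISION
Constraint 2 (U < V) on D(U)={3,5} D(V)={3,6}: V {3,6}->{6} => REVISION
Constraint 3 (Z != U) on D(Z)={6,8,9} D(U)={3,5}: no change => not a revision
Total revisions = 2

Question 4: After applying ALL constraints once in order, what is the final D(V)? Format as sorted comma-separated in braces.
Constraint 1 (U + V = Z) on D(U)={3,5,8} D(V)={3,6,8} D(Z)={2,3,6,8,9}: U {3,5,8}->{3,5}; V {3,6,8}->{3,6}; Z {2,3,6,8,9}->{6,8,9}
Constraint 2 (U < V) on D(U)={3,5} D(V)={3,6}: V {3,6}->{6}
Constraint 3 (Z != U) on D(Z)={6,8,9} D(U)={3,5}: no change
So after all 3 constraints: D(V) = {6}

Answer: {6}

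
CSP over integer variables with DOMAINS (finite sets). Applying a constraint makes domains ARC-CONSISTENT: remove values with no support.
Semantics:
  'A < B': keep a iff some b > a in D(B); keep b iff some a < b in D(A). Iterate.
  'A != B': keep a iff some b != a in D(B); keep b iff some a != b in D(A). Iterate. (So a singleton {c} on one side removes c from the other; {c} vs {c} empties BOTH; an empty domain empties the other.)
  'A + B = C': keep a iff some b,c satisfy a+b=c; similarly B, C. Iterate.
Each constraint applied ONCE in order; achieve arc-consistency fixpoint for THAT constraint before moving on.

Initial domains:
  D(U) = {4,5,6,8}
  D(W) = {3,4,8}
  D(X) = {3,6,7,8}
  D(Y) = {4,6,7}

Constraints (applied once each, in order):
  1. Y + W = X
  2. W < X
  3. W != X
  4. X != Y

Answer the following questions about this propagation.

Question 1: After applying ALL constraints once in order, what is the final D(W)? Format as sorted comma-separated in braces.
Answer: {3,4}

Derivation:
Constraint 1 (Y + W = X) on D(Y)={4,6,7} D(W)={3,4,8} D(X)={3,6,7,8}: Y {4,6,7}->{4}; W {3,4,8}->{3,4}; X {3,6,7,8}->{7,8}
Constraint 2 (W < X) on D(W)={3,4} D(X)={7,8}: no change
Constraint 3 (W != X) on D(W)={3,4} D(X)={7,8}: no change
Constraint 4 (X != Y) on D(X)={7,8} D(Y)={4}: no change
So after all 4 constraints: D(W) = {3,4}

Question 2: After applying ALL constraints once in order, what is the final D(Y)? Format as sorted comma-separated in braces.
Answer: {4}

Derivation:
Constraint 1 (Y + W = X) on D(Y)={4,6,7} D(W)={3,4,8} D(X)={3,6,7,8}: Y {4,6,7}->{4}; W {3,4,8}->{3,4}; X {3,6,7,8}->{7,8}
Constraint 2 (W < X) on D(W)={3,4} D(X)={7,8}: no change
Constraint 3 (W != X) on D(W)={3,4} D(X)={7,8}: no change
Constraint 4 (X != Y) on D(X)={7,8} D(Y)={4}: no change
So after all 4 constraints: D(Y) = {4}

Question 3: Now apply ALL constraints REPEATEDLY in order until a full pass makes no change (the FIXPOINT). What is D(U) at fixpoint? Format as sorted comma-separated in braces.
pass 0 (initial): D(U)={4,5,6,8}
pass 1: W {3,4,8}->{3,4}; X {3,6,7,8}->{7,8}; Y {4,6,7}->{4}
pass 2: no change
Fixpoint after 2 passes: D(U) = {4,5,6,8}

Answer: {4,5,6,8}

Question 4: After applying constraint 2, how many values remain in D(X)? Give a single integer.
Constraint 1 (Y + W = X) on D(Y)={4,6,7} D(W)={3,4,8} D(X)={3,6,7,8}: Y {4,6,7}->{4}; W {3,4,8}->{3,4}; X {3,6,7,8}->{7,8}
Constraint 2 (W < X) on D(W)={3,4} D(X)={7,8}: no change
So after constraint 2: D(X)={7,8}, size = 2

Answer: 2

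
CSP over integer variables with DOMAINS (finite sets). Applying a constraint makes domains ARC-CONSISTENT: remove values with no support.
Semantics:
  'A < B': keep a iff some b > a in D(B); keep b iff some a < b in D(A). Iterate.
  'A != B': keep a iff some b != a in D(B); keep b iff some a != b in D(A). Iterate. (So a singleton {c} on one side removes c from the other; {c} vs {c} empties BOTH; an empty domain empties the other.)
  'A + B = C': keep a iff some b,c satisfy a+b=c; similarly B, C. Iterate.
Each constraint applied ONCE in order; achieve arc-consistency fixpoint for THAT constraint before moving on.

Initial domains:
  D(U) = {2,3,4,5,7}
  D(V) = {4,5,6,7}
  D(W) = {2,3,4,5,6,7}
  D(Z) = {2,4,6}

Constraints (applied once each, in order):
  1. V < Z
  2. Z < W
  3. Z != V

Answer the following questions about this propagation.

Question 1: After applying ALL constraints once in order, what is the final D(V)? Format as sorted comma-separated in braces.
Constraint 1 (V < Z) on D(V)={4,5,6,7} D(Z)={2,4,6}: V {4,5,6,7}->{4,5}; Z {2,4,6}->{6}
Constraint 2 (Z < W) on D(Z)={6} D(W)={2,3,4,5,6,7}: W {2,3,4,5,6,7}->{7}
Constraint 3 (Z != V) on D(Z)={6} D(V)={4,5}: no change
So after all 3 constraints: D(V) = {4,5}

Answer: {4,5}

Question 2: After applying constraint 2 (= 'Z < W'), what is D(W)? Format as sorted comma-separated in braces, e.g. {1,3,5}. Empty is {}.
Constraint 1 (V < Z) on D(V)={4,5,6,7} D(Z)={2,4,6}: V {4,5,6,7}->{4,5}; Z {2,4,6}->{6}
Constraint 2 (Z < W) on D(Z)={6} D(W)={2,3,4,5,6,7}: W {2,3,4,5,6,7}->{7}
So after constraint 2: D(W) = {7}

Answer: {7}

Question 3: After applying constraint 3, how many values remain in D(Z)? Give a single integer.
Constraint 1 (V < Z) on D(V)={4,5,6,7} D(Z)={2,4,6}: V {4,5,6,7}->{4,5}; Z {2,4,6}->{6}
Constraint 2 (Z < W) on D(Z)={6} D(W)={2,3,4,5,6,7}: W {2,3,4,5,6,7}->{7}
Constraint 3 (Z != V) on D(Z)={6} D(V)={4,5}: no change
So after constraint 3: D(Z)={6}, size = 1

Answer: 1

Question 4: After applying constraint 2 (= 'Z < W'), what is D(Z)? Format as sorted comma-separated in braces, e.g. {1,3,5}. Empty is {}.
Constraint 1 (V < Z) on D(V)={4,5,6,7} D(Z)={2,4,6}: V {4,5,6,7}->{4,5}; Z {2,4,6}->{6}
Constraint 2 (Z < W) on D(Z)={6} D(W)={2,3,4,5,6,7}: W {2,3,4,5,6,7}->{7}
So after constraint 2: D(Z) = {6}

Answer: {6}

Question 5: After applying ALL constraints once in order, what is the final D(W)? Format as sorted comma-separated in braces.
Constraint 1 (V < Z) on D(V)={4,5,6,7} D(Z)={2,4,6}: V {4,5,6,7}->{4,5}; Z {2,4,6}->{6}
Constraint 2 (Z < W) on D(Z)={6} D(W)={2,3,4,5,6,7}: W {2,3,4,5,6,7}->{7}
Constraint 3 (Z != V) on D(Z)={6} D(V)={4,5}: no change
So after all 3 constraints: D(W) = {7}

Answer: {7}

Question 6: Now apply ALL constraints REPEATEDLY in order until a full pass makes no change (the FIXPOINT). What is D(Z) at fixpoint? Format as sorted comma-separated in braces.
pass 0 (initial): D(Z)={2,4,6}
pass 1: V {4,5,6,7}->{4,5}; W {2,3,4,5,6,7}->{7}; Z {2,4,6}->{6}
pass 2: no change
Fixpoint after 2 passes: D(Z) = {6}

Answer: {6}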